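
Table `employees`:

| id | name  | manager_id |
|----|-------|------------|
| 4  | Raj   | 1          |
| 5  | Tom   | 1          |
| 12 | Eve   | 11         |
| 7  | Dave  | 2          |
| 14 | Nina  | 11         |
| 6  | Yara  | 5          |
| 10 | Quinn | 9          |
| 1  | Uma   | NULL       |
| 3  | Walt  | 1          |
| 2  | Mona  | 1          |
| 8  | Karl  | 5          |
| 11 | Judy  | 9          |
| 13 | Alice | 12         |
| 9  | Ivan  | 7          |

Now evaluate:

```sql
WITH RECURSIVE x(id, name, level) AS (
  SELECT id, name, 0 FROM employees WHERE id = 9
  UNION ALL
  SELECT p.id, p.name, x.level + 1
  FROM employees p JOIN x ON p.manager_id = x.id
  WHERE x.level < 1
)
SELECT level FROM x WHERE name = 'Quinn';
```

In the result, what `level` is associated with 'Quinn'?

Base: id=9 (Ivan) at level 0.
Iteration 1: rows with manager_id in {9} -> Quinn (id 10, level 1), Judy (id 11, level 1).
Iteration 2: level < 1 fails for all current rows; recursion stops.

1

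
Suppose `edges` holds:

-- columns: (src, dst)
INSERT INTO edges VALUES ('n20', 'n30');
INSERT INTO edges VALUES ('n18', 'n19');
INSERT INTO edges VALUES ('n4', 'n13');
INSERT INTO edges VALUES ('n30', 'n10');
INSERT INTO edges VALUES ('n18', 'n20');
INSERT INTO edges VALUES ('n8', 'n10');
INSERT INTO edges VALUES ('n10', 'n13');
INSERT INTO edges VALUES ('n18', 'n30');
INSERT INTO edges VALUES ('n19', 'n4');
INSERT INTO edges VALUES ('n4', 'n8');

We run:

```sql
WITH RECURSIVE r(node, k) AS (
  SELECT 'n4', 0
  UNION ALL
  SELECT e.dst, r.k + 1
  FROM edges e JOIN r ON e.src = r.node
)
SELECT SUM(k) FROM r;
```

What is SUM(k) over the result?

7

Base: (n4, k=0).
Iteration 1: edges from {n4} -> (n13, k=1), (n8, k=1).
Iteration 2: edges from {n13,n8} -> (n10, k=2).
Iteration 3: edges from {n10} -> (n13, k=3).
Iteration 4: no outgoing edges from {n13}; recursion stops.
SUM(k) = 0 + 1 + 1 + 2 + 3 = 7.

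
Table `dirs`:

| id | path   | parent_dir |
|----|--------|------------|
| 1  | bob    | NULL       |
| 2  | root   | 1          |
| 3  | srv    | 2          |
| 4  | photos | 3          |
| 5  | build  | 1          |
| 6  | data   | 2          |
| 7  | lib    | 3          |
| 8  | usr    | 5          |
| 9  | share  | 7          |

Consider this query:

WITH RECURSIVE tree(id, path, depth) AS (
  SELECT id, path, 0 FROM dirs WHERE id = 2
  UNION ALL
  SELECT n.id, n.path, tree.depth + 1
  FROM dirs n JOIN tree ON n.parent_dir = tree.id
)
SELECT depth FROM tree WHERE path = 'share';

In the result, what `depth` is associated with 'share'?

Base: id=2 (root) at depth 0.
Iteration 1: rows with parent_dir in {2} -> srv (id 3, depth 1), data (id 6, depth 1).
Iteration 2: rows with parent_dir in {3,6} -> photos (id 4, depth 2), lib (id 7, depth 2).
Iteration 3: rows with parent_dir in {4,7} -> share (id 9, depth 3).
Iteration 4: no rows with parent_dir in {9}; recursion stops.

3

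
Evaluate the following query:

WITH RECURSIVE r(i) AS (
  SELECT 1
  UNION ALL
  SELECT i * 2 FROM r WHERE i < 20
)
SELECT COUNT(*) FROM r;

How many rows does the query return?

6

Base: i=1.
Iteration 1: 1 < 20 holds -> i = 1 * 2 = 2.
Iteration 2: 2 < 20 holds -> i = 2 * 2 = 4.
Iteration 3: 4 < 20 holds -> i = 4 * 2 = 8.
Iteration 4: 8 < 20 holds -> i = 8 * 2 = 16.
Iteration 5: 16 < 20 holds -> i = 16 * 2 = 32.
Iteration 6: 32 < 20 fails; recursion stops.
Total rows emitted: 6.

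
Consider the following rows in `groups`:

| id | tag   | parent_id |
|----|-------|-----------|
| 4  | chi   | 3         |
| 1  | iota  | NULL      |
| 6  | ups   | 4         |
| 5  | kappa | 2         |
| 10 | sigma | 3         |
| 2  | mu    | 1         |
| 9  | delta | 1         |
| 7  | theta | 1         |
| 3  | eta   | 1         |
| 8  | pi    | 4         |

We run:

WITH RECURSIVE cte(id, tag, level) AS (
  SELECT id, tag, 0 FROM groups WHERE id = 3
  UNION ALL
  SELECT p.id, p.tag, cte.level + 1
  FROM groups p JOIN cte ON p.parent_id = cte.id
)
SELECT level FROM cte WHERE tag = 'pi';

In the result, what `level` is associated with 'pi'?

2

Base: id=3 (eta) at level 0.
Iteration 1: rows with parent_id in {3} -> chi (id 4, level 1), sigma (id 10, level 1).
Iteration 2: rows with parent_id in {4,10} -> ups (id 6, level 2), pi (id 8, level 2).
Iteration 3: no rows with parent_id in {6,8}; recursion stops.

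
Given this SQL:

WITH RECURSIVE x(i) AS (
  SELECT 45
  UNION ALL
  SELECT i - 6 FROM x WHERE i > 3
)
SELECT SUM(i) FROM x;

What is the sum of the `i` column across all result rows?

192

Base: i=45.
Iteration 1: 45 > 3 holds -> i = 45 - 6 = 39.
Iteration 2: 39 > 3 holds -> i = 39 - 6 = 33.
Iteration 3: 33 > 3 holds -> i = 33 - 6 = 27.
Iteration 4: 27 > 3 holds -> i = 27 - 6 = 21.
Iteration 5: 21 > 3 holds -> i = 21 - 6 = 15.
Iteration 6: 15 > 3 holds -> i = 15 - 6 = 9.
Iteration 7: 9 > 3 holds -> i = 9 - 6 = 3.
Iteration 8: 3 > 3 fails; recursion stops.
SUM(i) = 45 + 39 + 33 + 27 + 21 + 15 + 9 + 3 = 192.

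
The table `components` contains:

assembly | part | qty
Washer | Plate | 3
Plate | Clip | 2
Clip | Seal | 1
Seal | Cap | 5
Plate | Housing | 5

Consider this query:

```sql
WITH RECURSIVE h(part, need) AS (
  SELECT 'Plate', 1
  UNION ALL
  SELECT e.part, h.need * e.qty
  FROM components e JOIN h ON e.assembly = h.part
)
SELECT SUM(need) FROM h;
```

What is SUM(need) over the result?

20

Base: (Plate, need=1).
Iteration 1: components of {Plate} -> Clip = 1*2 = 2, Housing = 1*5 = 5.
Iteration 2: components of {Clip,Housing} -> Seal = 2*1 = 2.
Iteration 3: components of {Seal} -> Cap = 2*5 = 10.
Iteration 4: no further components; recursion stops.
SUM(need) = 1 + 2 + 5 + 2 + 10 = 20.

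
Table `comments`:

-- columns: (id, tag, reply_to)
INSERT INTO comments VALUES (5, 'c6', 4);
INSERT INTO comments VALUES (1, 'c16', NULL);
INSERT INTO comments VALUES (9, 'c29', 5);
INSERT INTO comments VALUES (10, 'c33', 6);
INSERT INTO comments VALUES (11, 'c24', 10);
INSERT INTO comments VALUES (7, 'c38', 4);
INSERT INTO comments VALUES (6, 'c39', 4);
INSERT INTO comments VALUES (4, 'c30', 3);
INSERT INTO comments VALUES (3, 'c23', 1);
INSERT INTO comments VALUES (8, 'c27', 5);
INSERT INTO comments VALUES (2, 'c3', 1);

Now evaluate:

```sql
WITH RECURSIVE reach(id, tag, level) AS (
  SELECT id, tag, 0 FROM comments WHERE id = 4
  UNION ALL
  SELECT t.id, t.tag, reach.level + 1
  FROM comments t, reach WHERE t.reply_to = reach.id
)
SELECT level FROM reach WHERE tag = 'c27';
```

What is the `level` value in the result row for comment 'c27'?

2

Base: id=4 (c30) at level 0.
Iteration 1: rows with reply_to in {4} -> c6 (id 5, level 1), c39 (id 6, level 1), c38 (id 7, level 1).
Iteration 2: rows with reply_to in {5,6,7} -> c27 (id 8, level 2), c29 (id 9, level 2), c33 (id 10, level 2).
Iteration 3: rows with reply_to in {8,9,10} -> c24 (id 11, level 3).
Iteration 4: no rows with reply_to in {11}; recursion stops.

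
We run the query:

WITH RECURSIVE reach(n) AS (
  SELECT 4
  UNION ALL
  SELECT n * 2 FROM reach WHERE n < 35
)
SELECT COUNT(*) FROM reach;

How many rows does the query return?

5

Base: n=4.
Iteration 1: 4 < 35 holds -> n = 4 * 2 = 8.
Iteration 2: 8 < 35 holds -> n = 8 * 2 = 16.
Iteration 3: 16 < 35 holds -> n = 16 * 2 = 32.
Iteration 4: 32 < 35 holds -> n = 32 * 2 = 64.
Iteration 5: 64 < 35 fails; recursion stops.
Total rows emitted: 5.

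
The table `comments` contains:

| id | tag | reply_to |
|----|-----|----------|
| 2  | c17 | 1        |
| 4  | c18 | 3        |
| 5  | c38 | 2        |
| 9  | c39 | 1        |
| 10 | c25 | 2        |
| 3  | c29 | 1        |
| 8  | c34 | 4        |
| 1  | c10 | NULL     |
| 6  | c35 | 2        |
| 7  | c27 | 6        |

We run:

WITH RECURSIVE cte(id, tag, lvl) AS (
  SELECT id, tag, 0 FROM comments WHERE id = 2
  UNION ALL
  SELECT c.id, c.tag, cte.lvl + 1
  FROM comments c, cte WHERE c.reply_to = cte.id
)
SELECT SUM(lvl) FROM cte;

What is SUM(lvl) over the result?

5

Base: id=2 (c17) at lvl 0.
Iteration 1: rows with reply_to in {2} -> c38 (id 5, lvl 1), c35 (id 6, lvl 1), c25 (id 10, lvl 1).
Iteration 2: rows with reply_to in {5,6,10} -> c27 (id 7, lvl 2).
Iteration 3: no rows with reply_to in {7}; recursion stops.
SUM(lvl) = 0 + 1 + 1 + 1 + 2 = 5.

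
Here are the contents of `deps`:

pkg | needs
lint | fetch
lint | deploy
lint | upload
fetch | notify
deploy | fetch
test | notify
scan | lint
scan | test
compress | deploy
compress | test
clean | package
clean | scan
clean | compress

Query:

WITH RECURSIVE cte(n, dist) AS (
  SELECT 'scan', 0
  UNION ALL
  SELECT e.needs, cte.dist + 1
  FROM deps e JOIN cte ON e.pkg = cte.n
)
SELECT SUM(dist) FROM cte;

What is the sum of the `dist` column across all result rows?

20

Base: (scan, dist=0).
Iteration 1: edges from {scan} -> (lint, dist=1), (test, dist=1).
Iteration 2: edges from {lint,test} -> (deploy, dist=2), (fetch, dist=2), (notify, dist=2), (upload, dist=2).
Iteration 3: edges from {deploy,fetch,notify,upload} -> (fetch, dist=3), (notify, dist=3).
Iteration 4: edges from {fetch,notify} -> (notify, dist=4).
Iteration 5: no outgoing edges from {notify}; recursion stops.
SUM(dist) = 0 + 1 + 1 + 2 + 2 + 2 + 2 + 3 + 3 + 4 = 20.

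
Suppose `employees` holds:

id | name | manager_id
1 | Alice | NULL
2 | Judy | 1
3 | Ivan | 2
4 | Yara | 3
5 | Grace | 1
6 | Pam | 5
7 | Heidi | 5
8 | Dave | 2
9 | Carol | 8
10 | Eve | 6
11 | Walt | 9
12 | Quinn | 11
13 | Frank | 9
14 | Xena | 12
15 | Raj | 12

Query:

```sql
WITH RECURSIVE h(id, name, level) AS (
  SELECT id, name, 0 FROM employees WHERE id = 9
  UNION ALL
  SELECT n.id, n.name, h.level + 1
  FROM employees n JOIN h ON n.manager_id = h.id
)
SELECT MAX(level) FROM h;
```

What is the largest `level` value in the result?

Base: id=9 (Carol) at level 0.
Iteration 1: rows with manager_id in {9} -> Walt (id 11, level 1), Frank (id 13, level 1).
Iteration 2: rows with manager_id in {11,13} -> Quinn (id 12, level 2).
Iteration 3: rows with manager_id in {12} -> Xena (id 14, level 3), Raj (id 15, level 3).
Iteration 4: no rows with manager_id in {14,15}; recursion stops.
level values: 0, 1, 1, 2, 3, 3; the maximum is 3.

3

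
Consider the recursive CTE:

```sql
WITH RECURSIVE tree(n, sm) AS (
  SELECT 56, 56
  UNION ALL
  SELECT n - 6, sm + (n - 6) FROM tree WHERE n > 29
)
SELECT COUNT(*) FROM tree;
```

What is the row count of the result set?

Base: n=56, sm=56.
Iteration 1: 56 > 29 holds -> n = 56 - 6 = 50, sm = 56 + 50 = 106.
Iteration 2: 50 > 29 holds -> n = 50 - 6 = 44, sm = 106 + 44 = 150.
Iteration 3: 44 > 29 holds -> n = 44 - 6 = 38, sm = 150 + 38 = 188.
Iteration 4: 38 > 29 holds -> n = 38 - 6 = 32, sm = 188 + 32 = 220.
Iteration 5: 32 > 29 holds -> n = 32 - 6 = 26, sm = 220 + 26 = 246.
Iteration 6: 26 > 29 fails; recursion stops.
Total rows emitted: 6.

6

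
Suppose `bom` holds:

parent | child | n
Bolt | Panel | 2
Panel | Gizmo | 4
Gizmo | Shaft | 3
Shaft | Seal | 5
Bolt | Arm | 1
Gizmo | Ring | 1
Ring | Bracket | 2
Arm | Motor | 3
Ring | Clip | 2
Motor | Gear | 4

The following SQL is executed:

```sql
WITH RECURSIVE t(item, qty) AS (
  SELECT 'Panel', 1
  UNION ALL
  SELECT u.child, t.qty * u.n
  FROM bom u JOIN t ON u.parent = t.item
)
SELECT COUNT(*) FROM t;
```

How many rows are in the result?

Base: (Panel, qty=1).
Iteration 1: components of {Panel} -> Gizmo = 1*4 = 4.
Iteration 2: components of {Gizmo} -> Ring = 4*1 = 4, Shaft = 4*3 = 12.
Iteration 3: components of {Ring,Shaft} -> Bracket = 4*2 = 8, Clip = 4*2 = 8, Seal = 12*5 = 60.
Iteration 4: no further components; recursion stops.
Total rows emitted: 7.

7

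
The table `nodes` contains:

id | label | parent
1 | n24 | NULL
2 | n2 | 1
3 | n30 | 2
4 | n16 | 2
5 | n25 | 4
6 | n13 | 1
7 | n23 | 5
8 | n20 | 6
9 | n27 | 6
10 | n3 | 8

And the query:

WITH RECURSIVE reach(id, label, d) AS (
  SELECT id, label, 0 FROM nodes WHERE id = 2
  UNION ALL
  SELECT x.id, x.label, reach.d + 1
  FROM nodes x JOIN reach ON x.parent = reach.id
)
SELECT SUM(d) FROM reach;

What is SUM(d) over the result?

7

Base: id=2 (n2) at d 0.
Iteration 1: rows with parent in {2} -> n30 (id 3, d 1), n16 (id 4, d 1).
Iteration 2: rows with parent in {3,4} -> n25 (id 5, d 2).
Iteration 3: rows with parent in {5} -> n23 (id 7, d 3).
Iteration 4: no rows with parent in {7}; recursion stops.
SUM(d) = 0 + 1 + 1 + 2 + 3 = 7.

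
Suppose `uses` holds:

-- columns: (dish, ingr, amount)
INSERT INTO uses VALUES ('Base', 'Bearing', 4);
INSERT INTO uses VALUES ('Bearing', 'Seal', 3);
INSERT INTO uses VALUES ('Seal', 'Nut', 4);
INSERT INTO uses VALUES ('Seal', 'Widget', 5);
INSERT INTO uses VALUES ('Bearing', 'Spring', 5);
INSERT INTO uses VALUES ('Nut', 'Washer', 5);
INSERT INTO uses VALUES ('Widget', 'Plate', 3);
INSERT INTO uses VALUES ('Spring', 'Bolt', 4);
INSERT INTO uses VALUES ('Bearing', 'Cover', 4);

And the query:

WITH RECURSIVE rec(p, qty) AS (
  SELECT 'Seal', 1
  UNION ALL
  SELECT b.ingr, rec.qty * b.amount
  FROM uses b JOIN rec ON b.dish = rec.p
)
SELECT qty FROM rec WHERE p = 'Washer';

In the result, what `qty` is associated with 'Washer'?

20

Base: (Seal, qty=1).
Iteration 1: components of {Seal} -> Nut = 1*4 = 4, Widget = 1*5 = 5.
Iteration 2: components of {Nut,Widget} -> Plate = 5*3 = 15, Washer = 4*5 = 20.
Iteration 3: no further components; recursion stops.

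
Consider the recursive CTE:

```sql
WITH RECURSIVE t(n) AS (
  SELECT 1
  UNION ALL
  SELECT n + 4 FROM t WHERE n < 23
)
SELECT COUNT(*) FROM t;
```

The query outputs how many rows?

7

Base: n=1.
Iteration 1: 1 < 23 holds -> n = 1 + 4 = 5.
Iteration 2: 5 < 23 holds -> n = 5 + 4 = 9.
Iteration 3: 9 < 23 holds -> n = 9 + 4 = 13.
Iteration 4: 13 < 23 holds -> n = 13 + 4 = 17.
Iteration 5: 17 < 23 holds -> n = 17 + 4 = 21.
Iteration 6: 21 < 23 holds -> n = 21 + 4 = 25.
Iteration 7: 25 < 23 fails; recursion stops.
Total rows emitted: 7.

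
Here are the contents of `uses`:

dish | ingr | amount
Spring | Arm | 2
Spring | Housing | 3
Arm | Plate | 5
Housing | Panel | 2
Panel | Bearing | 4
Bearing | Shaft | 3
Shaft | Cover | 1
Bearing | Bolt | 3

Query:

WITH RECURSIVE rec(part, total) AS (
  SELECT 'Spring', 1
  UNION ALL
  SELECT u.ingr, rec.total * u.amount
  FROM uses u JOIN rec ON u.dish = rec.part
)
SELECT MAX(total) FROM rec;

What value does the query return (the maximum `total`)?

72

Base: (Spring, total=1).
Iteration 1: components of {Spring} -> Arm = 1*2 = 2, Housing = 1*3 = 3.
Iteration 2: components of {Arm,Housing} -> Panel = 3*2 = 6, Plate = 2*5 = 10.
Iteration 3: components of {Panel,Plate} -> Bearing = 6*4 = 24.
Iteration 4: components of {Bearing} -> Bolt = 24*3 = 72, Shaft = 24*3 = 72.
Iteration 5: components of {Bolt,Shaft} -> Cover = 72*1 = 72.
Iteration 6: no further components; recursion stops.
total values: 1, 2, 3, 10, 6, 24, 72, 72, 72; the maximum is 72.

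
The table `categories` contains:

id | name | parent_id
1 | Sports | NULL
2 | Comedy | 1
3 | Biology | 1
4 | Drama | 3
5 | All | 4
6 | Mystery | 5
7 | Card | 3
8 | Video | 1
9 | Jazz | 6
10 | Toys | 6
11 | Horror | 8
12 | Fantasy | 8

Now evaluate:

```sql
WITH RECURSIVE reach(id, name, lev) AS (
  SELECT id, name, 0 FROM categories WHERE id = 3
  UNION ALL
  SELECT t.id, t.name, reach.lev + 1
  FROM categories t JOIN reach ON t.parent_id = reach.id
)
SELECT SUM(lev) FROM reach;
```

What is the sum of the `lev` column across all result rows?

15

Base: id=3 (Biology) at lev 0.
Iteration 1: rows with parent_id in {3} -> Drama (id 4, lev 1), Card (id 7, lev 1).
Iteration 2: rows with parent_id in {4,7} -> All (id 5, lev 2).
Iteration 3: rows with parent_id in {5} -> Mystery (id 6, lev 3).
Iteration 4: rows with parent_id in {6} -> Jazz (id 9, lev 4), Toys (id 10, lev 4).
Iteration 5: no rows with parent_id in {9,10}; recursion stops.
SUM(lev) = 0 + 1 + 1 + 2 + 3 + 4 + 4 = 15.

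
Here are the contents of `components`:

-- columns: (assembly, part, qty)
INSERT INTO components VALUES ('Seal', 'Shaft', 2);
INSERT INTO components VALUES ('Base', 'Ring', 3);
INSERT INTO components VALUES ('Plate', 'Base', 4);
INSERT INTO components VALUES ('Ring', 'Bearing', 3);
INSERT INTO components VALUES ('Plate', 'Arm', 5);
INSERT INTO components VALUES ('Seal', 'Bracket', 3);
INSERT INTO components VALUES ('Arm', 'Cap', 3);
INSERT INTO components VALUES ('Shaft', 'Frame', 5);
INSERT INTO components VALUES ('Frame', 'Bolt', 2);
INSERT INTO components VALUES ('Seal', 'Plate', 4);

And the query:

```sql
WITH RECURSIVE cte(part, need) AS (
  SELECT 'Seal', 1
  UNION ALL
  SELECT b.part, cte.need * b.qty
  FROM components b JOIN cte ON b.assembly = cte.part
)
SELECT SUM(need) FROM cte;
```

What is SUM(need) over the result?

Base: (Seal, need=1).
Iteration 1: components of {Seal} -> Bracket = 1*3 = 3, Plate = 1*4 = 4, Shaft = 1*2 = 2.
Iteration 2: components of {Bracket,Plate,Shaft} -> Arm = 4*5 = 20, Base = 4*4 = 16, Frame = 2*5 = 10.
Iteration 3: components of {Arm,Base,Frame} -> Bolt = 10*2 = 20, Cap = 20*3 = 60, Ring = 16*3 = 48.
Iteration 4: components of {Bolt,Cap,Ring} -> Bearing = 48*3 = 144.
Iteration 5: no further components; recursion stops.
SUM(need) = 1 + 2 + 4 + 3 + 10 + 16 + 20 + 20 + 48 + 60 + 144 = 328.

328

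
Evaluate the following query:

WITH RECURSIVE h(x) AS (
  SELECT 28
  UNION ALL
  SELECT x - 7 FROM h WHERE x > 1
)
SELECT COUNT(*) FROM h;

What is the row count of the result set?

Base: x=28.
Iteration 1: 28 > 1 holds -> x = 28 - 7 = 21.
Iteration 2: 21 > 1 holds -> x = 21 - 7 = 14.
Iteration 3: 14 > 1 holds -> x = 14 - 7 = 7.
Iteration 4: 7 > 1 holds -> x = 7 - 7 = 0.
Iteration 5: 0 > 1 fails; recursion stops.
Total rows emitted: 5.

5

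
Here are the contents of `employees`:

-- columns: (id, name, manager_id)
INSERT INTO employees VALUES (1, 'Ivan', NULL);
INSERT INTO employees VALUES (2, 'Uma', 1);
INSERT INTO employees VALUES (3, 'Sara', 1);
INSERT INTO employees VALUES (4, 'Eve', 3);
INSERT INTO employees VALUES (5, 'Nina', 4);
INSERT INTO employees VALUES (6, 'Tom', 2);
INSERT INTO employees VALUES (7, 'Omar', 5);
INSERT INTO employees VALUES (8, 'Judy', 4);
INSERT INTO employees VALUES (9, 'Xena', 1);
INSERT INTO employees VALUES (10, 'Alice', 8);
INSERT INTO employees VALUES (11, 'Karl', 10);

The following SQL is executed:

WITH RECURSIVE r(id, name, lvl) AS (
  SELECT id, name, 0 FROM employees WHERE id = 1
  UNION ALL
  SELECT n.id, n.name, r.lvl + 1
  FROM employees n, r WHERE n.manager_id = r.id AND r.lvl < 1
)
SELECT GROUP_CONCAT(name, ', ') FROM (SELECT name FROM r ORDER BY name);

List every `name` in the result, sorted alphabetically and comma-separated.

Ivan, Sara, Uma, Xena

Base: id=1 (Ivan) at lvl 0.
Iteration 1: rows with manager_id in {1} -> Uma (id 2, lvl 1), Sara (id 3, lvl 1), Xena (id 9, lvl 1).
Iteration 2: lvl < 1 fails for all current rows; recursion stops.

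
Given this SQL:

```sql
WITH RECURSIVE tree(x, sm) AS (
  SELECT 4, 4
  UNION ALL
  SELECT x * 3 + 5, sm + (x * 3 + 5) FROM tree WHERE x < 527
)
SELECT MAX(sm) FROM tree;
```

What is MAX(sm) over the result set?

Base: x=4, sm=4.
Iteration 1: 4 < 527 holds -> x = 4 * 3 + 5 = 17, sm = 4 + 17 = 21.
Iteration 2: 17 < 527 holds -> x = 17 * 3 + 5 = 56, sm = 21 + 56 = 77.
Iteration 3: 56 < 527 holds -> x = 56 * 3 + 5 = 173, sm = 77 + 173 = 250.
Iteration 4: 173 < 527 holds -> x = 173 * 3 + 5 = 524, sm = 250 + 524 = 774.
Iteration 5: 524 < 527 holds -> x = 524 * 3 + 5 = 1577, sm = 774 + 1577 = 2351.
Iteration 6: 1577 < 527 fails; recursion stops.
sm values: 4, 21, 77, 250, 774, 2351; the maximum is 2351.

2351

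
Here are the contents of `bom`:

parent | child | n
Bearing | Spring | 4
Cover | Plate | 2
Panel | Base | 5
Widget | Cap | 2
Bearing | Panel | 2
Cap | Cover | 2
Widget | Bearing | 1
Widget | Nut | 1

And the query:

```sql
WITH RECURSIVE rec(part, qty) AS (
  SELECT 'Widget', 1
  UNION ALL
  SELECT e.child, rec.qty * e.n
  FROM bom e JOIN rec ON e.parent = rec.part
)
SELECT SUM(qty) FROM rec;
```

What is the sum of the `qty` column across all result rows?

Base: (Widget, qty=1).
Iteration 1: components of {Widget} -> Bearing = 1*1 = 1, Cap = 1*2 = 2, Nut = 1*1 = 1.
Iteration 2: components of {Bearing,Cap,Nut} -> Cover = 2*2 = 4, Panel = 1*2 = 2, Spring = 1*4 = 4.
Iteration 3: components of {Cover,Panel,Spring} -> Base = 2*5 = 10, Plate = 4*2 = 8.
Iteration 4: no further components; recursion stops.
SUM(qty) = 1 + 2 + 1 + 1 + 4 + 2 + 4 + 8 + 10 = 33.

33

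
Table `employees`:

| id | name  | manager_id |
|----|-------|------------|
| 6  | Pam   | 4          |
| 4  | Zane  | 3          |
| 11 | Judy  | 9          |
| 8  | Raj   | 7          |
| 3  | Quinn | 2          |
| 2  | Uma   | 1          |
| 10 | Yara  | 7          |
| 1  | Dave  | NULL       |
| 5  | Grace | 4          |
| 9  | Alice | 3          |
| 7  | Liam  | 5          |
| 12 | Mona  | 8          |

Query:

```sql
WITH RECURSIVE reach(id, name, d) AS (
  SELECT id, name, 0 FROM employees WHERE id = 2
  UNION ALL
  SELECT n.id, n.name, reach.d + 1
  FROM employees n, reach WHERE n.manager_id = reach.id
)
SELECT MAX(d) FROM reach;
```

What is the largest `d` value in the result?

Base: id=2 (Uma) at d 0.
Iteration 1: rows with manager_id in {2} -> Quinn (id 3, d 1).
Iteration 2: rows with manager_id in {3} -> Zane (id 4, d 2), Alice (id 9, d 2).
Iteration 3: rows with manager_id in {4,9} -> Grace (id 5, d 3), Pam (id 6, d 3), Judy (id 11, d 3).
Iteration 4: rows with manager_id in {5,6,11} -> Liam (id 7, d 4).
Iteration 5: rows with manager_id in {7} -> Raj (id 8, d 5), Yara (id 10, d 5).
Iteration 6: rows with manager_id in {8,10} -> Mona (id 12, d 6).
Iteration 7: no rows with manager_id in {12}; recursion stops.
d values: 0, 1, 2, 2, 3, 3, 3, 4, 5, 5, 6; the maximum is 6.

6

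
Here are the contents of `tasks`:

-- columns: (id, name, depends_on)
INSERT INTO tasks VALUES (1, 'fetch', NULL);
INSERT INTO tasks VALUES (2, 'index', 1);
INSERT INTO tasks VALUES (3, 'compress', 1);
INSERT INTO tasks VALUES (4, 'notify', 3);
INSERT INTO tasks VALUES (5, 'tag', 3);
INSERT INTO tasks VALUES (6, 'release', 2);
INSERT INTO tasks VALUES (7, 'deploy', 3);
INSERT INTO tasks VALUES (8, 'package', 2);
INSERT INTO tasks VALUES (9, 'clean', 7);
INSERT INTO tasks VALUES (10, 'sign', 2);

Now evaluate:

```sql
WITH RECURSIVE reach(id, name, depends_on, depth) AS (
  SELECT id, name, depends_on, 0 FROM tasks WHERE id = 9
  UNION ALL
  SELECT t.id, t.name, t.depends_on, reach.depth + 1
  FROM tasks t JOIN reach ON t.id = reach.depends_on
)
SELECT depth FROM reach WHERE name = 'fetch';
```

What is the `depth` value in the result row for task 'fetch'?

3

Base: id=9 (clean), depends_on=7, depth 0.
Iteration 1: join on id=7 -> deploy (id 7, depends_on=3, depth 1).
Iteration 2: join on id=3 -> compress (id 3, depends_on=1, depth 2).
Iteration 3: join on id=1 -> fetch (id 1, depends_on=NULL, depth 3).
Iteration 4: depends_on is NULL; no match; recursion stops.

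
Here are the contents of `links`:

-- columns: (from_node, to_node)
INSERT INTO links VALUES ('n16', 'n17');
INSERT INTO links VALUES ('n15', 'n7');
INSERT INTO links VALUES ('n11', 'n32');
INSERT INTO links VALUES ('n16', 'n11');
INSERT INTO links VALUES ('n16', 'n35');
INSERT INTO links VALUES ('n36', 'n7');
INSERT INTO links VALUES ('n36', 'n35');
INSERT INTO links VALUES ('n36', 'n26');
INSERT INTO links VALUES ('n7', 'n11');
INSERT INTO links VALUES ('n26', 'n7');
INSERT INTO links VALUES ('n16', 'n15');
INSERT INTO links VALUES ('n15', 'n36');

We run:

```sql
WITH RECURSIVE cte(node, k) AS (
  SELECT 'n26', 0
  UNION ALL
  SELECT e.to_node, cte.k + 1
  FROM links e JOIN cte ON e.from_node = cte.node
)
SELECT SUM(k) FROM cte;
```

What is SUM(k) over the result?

6

Base: (n26, k=0).
Iteration 1: edges from {n26} -> (n7, k=1).
Iteration 2: edges from {n7} -> (n11, k=2).
Iteration 3: edges from {n11} -> (n32, k=3).
Iteration 4: no outgoing edges from {n32}; recursion stops.
SUM(k) = 0 + 1 + 2 + 3 = 6.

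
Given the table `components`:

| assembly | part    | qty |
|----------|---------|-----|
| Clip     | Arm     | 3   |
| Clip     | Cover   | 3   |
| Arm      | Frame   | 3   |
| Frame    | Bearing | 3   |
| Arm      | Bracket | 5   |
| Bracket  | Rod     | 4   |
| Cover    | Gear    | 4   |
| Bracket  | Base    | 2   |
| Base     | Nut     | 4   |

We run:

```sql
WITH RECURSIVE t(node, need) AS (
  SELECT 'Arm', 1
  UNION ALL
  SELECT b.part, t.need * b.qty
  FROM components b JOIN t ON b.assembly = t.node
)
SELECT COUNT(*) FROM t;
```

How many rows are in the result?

Base: (Arm, need=1).
Iteration 1: components of {Arm} -> Bracket = 1*5 = 5, Frame = 1*3 = 3.
Iteration 2: components of {Bracket,Frame} -> Base = 5*2 = 10, Bearing = 3*3 = 9, Rod = 5*4 = 20.
Iteration 3: components of {Base,Bearing,Rod} -> Nut = 10*4 = 40.
Iteration 4: no further components; recursion stops.
Total rows emitted: 7.

7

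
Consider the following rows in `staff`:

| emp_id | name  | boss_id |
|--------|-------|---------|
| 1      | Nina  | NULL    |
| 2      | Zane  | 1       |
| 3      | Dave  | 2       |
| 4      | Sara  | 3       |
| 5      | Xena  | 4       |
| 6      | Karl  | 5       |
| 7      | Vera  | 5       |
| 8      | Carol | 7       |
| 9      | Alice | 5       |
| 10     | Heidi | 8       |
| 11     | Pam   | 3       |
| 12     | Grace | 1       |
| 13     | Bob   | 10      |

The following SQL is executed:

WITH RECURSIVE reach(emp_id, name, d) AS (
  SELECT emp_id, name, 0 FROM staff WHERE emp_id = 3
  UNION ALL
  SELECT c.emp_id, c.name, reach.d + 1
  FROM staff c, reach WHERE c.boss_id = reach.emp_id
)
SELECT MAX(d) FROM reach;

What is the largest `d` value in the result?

Base: emp_id=3 (Dave) at d 0.
Iteration 1: rows with boss_id in {3} -> Sara (id 4, d 1), Pam (id 11, d 1).
Iteration 2: rows with boss_id in {4,11} -> Xena (id 5, d 2).
Iteration 3: rows with boss_id in {5} -> Karl (id 6, d 3), Vera (id 7, d 3), Alice (id 9, d 3).
Iteration 4: rows with boss_id in {6,7,9} -> Carol (id 8, d 4).
Iteration 5: rows with boss_id in {8} -> Heidi (id 10, d 5).
Iteration 6: rows with boss_id in {10} -> Bob (id 13, d 6).
Iteration 7: no rows with boss_id in {13}; recursion stops.
d values: 0, 1, 1, 2, 3, 3, 3, 4, 5, 6; the maximum is 6.

6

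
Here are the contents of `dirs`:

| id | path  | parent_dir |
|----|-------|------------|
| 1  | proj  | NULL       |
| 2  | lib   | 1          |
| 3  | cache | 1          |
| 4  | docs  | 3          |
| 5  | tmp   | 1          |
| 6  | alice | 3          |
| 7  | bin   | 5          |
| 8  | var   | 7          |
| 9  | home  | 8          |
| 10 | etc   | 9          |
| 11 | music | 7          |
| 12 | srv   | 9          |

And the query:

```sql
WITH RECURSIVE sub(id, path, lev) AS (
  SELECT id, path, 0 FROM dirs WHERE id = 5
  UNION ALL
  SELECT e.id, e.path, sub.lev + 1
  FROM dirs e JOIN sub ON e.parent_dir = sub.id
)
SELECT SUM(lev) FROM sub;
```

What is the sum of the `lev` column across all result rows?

Base: id=5 (tmp) at lev 0.
Iteration 1: rows with parent_dir in {5} -> bin (id 7, lev 1).
Iteration 2: rows with parent_dir in {7} -> var (id 8, lev 2), music (id 11, lev 2).
Iteration 3: rows with parent_dir in {8,11} -> home (id 9, lev 3).
Iteration 4: rows with parent_dir in {9} -> etc (id 10, lev 4), srv (id 12, lev 4).
Iteration 5: no rows with parent_dir in {10,12}; recursion stops.
SUM(lev) = 0 + 1 + 2 + 2 + 3 + 4 + 4 = 16.

16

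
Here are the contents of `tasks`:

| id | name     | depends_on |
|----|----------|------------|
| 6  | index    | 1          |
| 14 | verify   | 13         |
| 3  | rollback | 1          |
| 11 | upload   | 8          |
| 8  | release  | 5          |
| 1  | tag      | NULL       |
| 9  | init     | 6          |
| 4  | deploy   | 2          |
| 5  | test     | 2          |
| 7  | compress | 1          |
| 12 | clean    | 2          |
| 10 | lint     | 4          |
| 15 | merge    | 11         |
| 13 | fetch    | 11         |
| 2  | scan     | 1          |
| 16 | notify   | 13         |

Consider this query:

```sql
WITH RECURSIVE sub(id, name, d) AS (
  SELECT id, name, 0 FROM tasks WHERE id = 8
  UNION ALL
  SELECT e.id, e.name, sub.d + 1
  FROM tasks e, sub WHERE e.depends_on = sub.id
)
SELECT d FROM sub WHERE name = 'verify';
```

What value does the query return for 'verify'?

3

Base: id=8 (release) at d 0.
Iteration 1: rows with depends_on in {8} -> upload (id 11, d 1).
Iteration 2: rows with depends_on in {11} -> fetch (id 13, d 2), merge (id 15, d 2).
Iteration 3: rows with depends_on in {13,15} -> verify (id 14, d 3), notify (id 16, d 3).
Iteration 4: no rows with depends_on in {14,16}; recursion stops.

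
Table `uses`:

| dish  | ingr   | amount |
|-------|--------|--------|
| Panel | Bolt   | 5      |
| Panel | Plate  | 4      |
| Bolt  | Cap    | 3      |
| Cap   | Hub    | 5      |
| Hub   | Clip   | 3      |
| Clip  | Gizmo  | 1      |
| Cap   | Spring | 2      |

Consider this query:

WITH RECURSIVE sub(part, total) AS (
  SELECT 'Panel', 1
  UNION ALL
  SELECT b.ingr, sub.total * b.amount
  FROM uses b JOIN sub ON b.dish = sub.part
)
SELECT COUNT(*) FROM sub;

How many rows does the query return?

Base: (Panel, total=1).
Iteration 1: components of {Panel} -> Bolt = 1*5 = 5, Plate = 1*4 = 4.
Iteration 2: components of {Bolt,Plate} -> Cap = 5*3 = 15.
Iteration 3: components of {Cap} -> Hub = 15*5 = 75, Spring = 15*2 = 30.
Iteration 4: components of {Hub,Spring} -> Clip = 75*3 = 225.
Iteration 5: components of {Clip} -> Gizmo = 225*1 = 225.
Iteration 6: no further components; recursion stops.
Total rows emitted: 8.

8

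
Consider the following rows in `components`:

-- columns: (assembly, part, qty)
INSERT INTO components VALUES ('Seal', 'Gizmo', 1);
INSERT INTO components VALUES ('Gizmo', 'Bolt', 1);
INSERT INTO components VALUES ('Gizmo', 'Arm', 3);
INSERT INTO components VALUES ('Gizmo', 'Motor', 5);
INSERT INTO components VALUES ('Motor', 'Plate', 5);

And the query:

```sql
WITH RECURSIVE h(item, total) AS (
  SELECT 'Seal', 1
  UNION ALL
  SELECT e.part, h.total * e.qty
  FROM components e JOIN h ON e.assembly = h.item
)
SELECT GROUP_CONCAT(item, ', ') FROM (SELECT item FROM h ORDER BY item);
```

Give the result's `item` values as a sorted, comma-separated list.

Base: (Seal, total=1).
Iteration 1: components of {Seal} -> Gizmo = 1*1 = 1.
Iteration 2: components of {Gizmo} -> Arm = 1*3 = 3, Bolt = 1*1 = 1, Motor = 1*5 = 5.
Iteration 3: components of {Arm,Bolt,Motor} -> Plate = 5*5 = 25.
Iteration 4: no further components; recursion stops.

Arm, Bolt, Gizmo, Motor, Plate, Seal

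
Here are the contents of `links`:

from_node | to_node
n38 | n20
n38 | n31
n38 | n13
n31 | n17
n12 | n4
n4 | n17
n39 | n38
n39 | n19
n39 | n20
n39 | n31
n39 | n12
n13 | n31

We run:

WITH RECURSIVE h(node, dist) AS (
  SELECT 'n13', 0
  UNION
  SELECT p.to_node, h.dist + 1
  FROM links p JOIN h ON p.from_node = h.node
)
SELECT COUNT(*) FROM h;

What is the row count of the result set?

Base: (n13, dist=0).
Iteration 1: edges from {n13} -> (n31, dist=1).
Iteration 2: edges from {n31} -> (n17, dist=2).
Iteration 3: no outgoing edges from {n17}; recursion stops.
Total rows emitted: 3.

3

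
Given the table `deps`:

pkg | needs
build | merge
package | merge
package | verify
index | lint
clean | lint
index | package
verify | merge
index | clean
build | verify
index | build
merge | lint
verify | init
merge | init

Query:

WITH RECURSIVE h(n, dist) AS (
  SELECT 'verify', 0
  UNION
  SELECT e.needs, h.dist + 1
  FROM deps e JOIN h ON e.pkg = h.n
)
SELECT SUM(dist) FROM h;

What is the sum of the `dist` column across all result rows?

6

Base: (verify, dist=0).
Iteration 1: edges from {verify} -> (init, dist=1), (merge, dist=1).
Iteration 2: edges from {init,merge} -> (init, dist=2), (lint, dist=2).
Iteration 3: no outgoing edges from {init,lint}; recursion stops.
SUM(dist) = 0 + 1 + 1 + 2 + 2 = 6.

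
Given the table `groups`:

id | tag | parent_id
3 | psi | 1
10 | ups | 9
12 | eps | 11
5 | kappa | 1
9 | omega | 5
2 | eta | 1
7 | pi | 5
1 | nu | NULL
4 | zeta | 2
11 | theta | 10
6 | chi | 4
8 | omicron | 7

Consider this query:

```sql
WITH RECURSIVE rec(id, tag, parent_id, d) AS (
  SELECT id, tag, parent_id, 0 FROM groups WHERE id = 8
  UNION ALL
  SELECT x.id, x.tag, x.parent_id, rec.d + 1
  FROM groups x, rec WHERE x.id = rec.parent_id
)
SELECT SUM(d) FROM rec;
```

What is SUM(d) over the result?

Base: id=8 (omicron), parent_id=7, d 0.
Iteration 1: join on id=7 -> pi (id 7, parent_id=5, d 1).
Iteration 2: join on id=5 -> kappa (id 5, parent_id=1, d 2).
Iteration 3: join on id=1 -> nu (id 1, parent_id=NULL, d 3).
Iteration 4: parent_id is NULL; no match; recursion stops.
SUM(d) = 0 + 1 + 2 + 3 = 6.

6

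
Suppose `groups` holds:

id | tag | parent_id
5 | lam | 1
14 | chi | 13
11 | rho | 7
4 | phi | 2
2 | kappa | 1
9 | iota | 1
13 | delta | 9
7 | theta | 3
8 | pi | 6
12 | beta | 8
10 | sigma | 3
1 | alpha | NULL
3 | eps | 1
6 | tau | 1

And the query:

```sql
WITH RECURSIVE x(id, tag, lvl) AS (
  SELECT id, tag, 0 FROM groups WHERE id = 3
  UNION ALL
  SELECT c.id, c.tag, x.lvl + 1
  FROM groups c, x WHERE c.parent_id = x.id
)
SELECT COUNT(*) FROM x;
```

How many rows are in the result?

Base: id=3 (eps) at lvl 0.
Iteration 1: rows with parent_id in {3} -> theta (id 7, lvl 1), sigma (id 10, lvl 1).
Iteration 2: rows with parent_id in {7,10} -> rho (id 11, lvl 2).
Iteration 3: no rows with parent_id in {11}; recursion stops.
Total rows emitted: 4.

4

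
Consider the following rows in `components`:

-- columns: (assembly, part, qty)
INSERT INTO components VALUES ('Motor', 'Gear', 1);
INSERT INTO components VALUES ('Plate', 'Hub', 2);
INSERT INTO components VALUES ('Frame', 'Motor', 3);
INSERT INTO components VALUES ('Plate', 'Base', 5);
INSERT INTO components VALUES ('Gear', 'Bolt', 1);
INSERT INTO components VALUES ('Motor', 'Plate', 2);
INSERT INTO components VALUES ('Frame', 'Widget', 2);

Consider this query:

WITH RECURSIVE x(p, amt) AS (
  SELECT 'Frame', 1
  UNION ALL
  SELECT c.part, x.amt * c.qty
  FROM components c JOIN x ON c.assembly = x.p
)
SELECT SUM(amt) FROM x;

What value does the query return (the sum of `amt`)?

Base: (Frame, amt=1).
Iteration 1: components of {Frame} -> Motor = 1*3 = 3, Widget = 1*2 = 2.
Iteration 2: components of {Motor,Widget} -> Gear = 3*1 = 3, Plate = 3*2 = 6.
Iteration 3: components of {Gear,Plate} -> Base = 6*5 = 30, Bolt = 3*1 = 3, Hub = 6*2 = 12.
Iteration 4: no further components; recursion stops.
SUM(amt) = 1 + 3 + 2 + 6 + 3 + 12 + 30 + 3 = 60.

60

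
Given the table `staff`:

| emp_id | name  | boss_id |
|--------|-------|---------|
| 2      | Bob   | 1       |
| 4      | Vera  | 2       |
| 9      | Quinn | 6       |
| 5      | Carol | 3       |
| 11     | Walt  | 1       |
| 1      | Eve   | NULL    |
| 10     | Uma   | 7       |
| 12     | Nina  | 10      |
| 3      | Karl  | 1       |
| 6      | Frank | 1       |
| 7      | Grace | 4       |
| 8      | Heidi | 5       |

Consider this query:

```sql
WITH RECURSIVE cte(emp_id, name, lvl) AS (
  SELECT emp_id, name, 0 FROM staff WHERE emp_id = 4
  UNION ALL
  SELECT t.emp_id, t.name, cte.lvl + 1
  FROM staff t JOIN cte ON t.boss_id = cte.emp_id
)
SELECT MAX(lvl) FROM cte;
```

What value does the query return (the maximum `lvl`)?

3

Base: emp_id=4 (Vera) at lvl 0.
Iteration 1: rows with boss_id in {4} -> Grace (id 7, lvl 1).
Iteration 2: rows with boss_id in {7} -> Uma (id 10, lvl 2).
Iteration 3: rows with boss_id in {10} -> Nina (id 12, lvl 3).
Iteration 4: no rows with boss_id in {12}; recursion stops.
lvl values: 0, 1, 2, 3; the maximum is 3.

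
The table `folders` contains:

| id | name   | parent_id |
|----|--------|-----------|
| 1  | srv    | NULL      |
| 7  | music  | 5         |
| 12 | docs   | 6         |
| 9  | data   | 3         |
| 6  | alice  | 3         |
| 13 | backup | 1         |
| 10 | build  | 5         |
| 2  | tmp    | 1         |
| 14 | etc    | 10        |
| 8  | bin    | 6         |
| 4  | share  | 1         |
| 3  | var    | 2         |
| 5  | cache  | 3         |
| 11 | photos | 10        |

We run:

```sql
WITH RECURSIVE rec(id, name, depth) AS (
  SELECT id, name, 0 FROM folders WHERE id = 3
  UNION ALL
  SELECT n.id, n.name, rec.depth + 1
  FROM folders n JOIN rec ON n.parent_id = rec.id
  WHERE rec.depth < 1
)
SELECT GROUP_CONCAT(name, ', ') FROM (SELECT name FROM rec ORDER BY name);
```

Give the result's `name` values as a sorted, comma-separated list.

Base: id=3 (var) at depth 0.
Iteration 1: rows with parent_id in {3} -> cache (id 5, depth 1), alice (id 6, depth 1), data (id 9, depth 1).
Iteration 2: depth < 1 fails for all current rows; recursion stops.

alice, cache, data, var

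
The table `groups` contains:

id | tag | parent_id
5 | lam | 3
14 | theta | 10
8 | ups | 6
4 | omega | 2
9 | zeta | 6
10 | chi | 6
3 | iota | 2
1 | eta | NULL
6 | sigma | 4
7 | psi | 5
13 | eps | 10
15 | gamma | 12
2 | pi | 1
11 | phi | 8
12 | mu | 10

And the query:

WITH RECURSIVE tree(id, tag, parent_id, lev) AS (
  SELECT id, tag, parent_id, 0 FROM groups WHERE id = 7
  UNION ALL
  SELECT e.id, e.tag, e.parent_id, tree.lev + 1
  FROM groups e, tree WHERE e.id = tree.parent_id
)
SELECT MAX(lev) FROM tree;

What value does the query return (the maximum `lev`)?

4

Base: id=7 (psi), parent_id=5, lev 0.
Iteration 1: join on id=5 -> lam (id 5, parent_id=3, lev 1).
Iteration 2: join on id=3 -> iota (id 3, parent_id=2, lev 2).
Iteration 3: join on id=2 -> pi (id 2, parent_id=1, lev 3).
Iteration 4: join on id=1 -> eta (id 1, parent_id=NULL, lev 4).
Iteration 5: parent_id is NULL; no match; recursion stops.
lev values: 0, 1, 2, 3, 4; the maximum is 4.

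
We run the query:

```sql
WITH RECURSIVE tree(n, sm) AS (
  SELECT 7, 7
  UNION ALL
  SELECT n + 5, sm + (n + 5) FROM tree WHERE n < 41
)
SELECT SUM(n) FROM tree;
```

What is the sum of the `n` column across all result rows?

Base: n=7, sm=7.
Iteration 1: 7 < 41 holds -> n = 7 + 5 = 12, sm = 7 + 12 = 19.
Iteration 2: 12 < 41 holds -> n = 12 + 5 = 17, sm = 19 + 17 = 36.
Iteration 3: 17 < 41 holds -> n = 17 + 5 = 22, sm = 36 + 22 = 58.
Iteration 4: 22 < 41 holds -> n = 22 + 5 = 27, sm = 58 + 27 = 85.
Iteration 5: 27 < 41 holds -> n = 27 + 5 = 32, sm = 85 + 32 = 117.
Iteration 6: 32 < 41 holds -> n = 32 + 5 = 37, sm = 117 + 37 = 154.
Iteration 7: 37 < 41 holds -> n = 37 + 5 = 42, sm = 154 + 42 = 196.
Iteration 8: 42 < 41 fails; recursion stops.
SUM(n) = 7 + 12 + 17 + 22 + 27 + 32 + 37 + 42 = 196.

196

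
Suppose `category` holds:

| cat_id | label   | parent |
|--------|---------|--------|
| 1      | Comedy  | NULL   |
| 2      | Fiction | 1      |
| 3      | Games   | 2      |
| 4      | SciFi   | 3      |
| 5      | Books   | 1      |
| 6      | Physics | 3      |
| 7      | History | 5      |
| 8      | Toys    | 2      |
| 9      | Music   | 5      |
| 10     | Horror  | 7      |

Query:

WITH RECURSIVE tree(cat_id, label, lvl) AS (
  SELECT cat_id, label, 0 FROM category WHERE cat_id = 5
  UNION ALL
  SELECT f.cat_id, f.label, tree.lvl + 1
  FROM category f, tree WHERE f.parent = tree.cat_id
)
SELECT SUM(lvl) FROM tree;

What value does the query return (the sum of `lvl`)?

4

Base: cat_id=5 (Books) at lvl 0.
Iteration 1: rows with parent in {5} -> History (id 7, lvl 1), Music (id 9, lvl 1).
Iteration 2: rows with parent in {7,9} -> Horror (id 10, lvl 2).
Iteration 3: no rows with parent in {10}; recursion stops.
SUM(lvl) = 0 + 1 + 1 + 2 = 4.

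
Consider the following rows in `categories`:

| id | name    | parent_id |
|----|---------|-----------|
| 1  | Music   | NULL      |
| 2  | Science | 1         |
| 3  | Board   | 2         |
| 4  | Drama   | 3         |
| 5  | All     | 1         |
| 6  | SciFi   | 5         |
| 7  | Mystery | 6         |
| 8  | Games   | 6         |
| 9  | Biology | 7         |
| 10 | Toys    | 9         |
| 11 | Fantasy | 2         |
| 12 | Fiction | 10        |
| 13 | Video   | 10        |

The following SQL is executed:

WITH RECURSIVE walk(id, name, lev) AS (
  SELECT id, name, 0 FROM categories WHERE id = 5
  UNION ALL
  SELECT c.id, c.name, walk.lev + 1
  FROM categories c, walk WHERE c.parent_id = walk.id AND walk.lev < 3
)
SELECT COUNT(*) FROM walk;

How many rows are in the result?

5

Base: id=5 (All) at lev 0.
Iteration 1: rows with parent_id in {5} -> SciFi (id 6, lev 1).
Iteration 2: rows with parent_id in {6} -> Mystery (id 7, lev 2), Games (id 8, lev 2).
Iteration 3: rows with parent_id in {7,8} -> Biology (id 9, lev 3).
Iteration 4: lev < 3 fails for all current rows; recursion stops.
Total rows emitted: 5.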